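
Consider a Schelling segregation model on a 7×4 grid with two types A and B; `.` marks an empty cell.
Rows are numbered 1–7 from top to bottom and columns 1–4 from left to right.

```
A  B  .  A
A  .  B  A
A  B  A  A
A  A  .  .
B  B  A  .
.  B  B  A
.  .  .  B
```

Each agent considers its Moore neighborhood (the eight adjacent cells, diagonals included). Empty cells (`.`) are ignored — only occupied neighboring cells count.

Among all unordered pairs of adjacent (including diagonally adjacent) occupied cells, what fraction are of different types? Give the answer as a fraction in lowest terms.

Scan each occupied cell's neighbors to the right and below (and the two forward diagonals) so each pair is counted once.
From row 1: 3 unlike of 6 pairs (running 3/6).
From row 2: 4 unlike of 8 pairs (running 7/14).
From row 3: 4 unlike of 8 pairs (running 11/22).
From row 4: 4 unlike of 6 pairs (running 15/28).
From row 5: 3 unlike of 8 pairs (running 18/36).
From row 6: 2 unlike of 4 pairs (running 20/40).
Total adjacent occupied pairs: 40; unlike-type pairs: 20.
20/40 reduces to 1/2.

1/2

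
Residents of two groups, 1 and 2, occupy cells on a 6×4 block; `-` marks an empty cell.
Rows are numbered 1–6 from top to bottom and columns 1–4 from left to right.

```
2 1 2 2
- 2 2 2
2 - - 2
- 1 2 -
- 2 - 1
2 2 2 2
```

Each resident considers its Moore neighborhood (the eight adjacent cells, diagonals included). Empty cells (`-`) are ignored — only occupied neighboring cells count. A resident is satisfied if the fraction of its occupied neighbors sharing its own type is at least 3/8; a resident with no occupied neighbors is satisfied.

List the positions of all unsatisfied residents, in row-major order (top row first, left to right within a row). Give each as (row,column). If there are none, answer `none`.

(1,2), (4,2), (5,4)

Row 1: (1,1)2 1/2 satisfied · (1,2)1 0/4 not · (1,3)2 4/5 satisfied · (1,4)2 3/3 satisfied
Row 2: (2,2)2 4/5 satisfied · (2,3)2 5/6 satisfied · (2,4)2 4/4 satisfied
Row 3: (3,1)2 1/2 satisfied · (3,4)2 3/3 satisfied
Row 4: (4,2)1 0/3 not · (4,3)2 2/4 satisfied
Row 5: (5,2)2 4/5 satisfied · (5,4)1 0/3 not
Row 6: (6,1)2 2/2 satisfied · (6,2)2 3/3 satisfied · (6,3)2 3/4 satisfied · (6,4)2 1/2 satisfied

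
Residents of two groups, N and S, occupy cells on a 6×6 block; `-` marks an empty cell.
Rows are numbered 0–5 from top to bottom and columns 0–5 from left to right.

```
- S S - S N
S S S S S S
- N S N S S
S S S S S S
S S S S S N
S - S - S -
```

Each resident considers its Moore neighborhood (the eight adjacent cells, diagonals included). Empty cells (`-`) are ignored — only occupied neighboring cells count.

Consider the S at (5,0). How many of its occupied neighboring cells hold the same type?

2

Occupied neighbors of (5,0): (4,0)=S, (4,1)=S.
Same type (S): 2 of 2.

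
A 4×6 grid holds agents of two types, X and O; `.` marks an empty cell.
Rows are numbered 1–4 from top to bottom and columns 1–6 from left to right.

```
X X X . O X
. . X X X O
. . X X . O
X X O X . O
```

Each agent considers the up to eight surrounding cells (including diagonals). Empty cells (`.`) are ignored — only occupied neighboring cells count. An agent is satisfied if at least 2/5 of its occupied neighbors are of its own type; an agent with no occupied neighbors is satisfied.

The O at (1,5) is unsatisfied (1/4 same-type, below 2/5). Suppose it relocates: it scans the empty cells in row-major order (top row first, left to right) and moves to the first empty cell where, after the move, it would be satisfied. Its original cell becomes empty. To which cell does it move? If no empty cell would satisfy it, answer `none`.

(3,5)

Vacating (1,5). Empty cells in order:
  (1,4): 0/4 same-type → still unsatisfied.
  (2,1): 0/2 same-type → still unsatisfied.
  (2,2): 0/5 same-type → still unsatisfied.
  (3,1): 0/2 same-type → still unsatisfied.
  (3,2): 1/5 same-type → still unsatisfied.
  (3,5): 3/7 same-type → satisfied — stop here.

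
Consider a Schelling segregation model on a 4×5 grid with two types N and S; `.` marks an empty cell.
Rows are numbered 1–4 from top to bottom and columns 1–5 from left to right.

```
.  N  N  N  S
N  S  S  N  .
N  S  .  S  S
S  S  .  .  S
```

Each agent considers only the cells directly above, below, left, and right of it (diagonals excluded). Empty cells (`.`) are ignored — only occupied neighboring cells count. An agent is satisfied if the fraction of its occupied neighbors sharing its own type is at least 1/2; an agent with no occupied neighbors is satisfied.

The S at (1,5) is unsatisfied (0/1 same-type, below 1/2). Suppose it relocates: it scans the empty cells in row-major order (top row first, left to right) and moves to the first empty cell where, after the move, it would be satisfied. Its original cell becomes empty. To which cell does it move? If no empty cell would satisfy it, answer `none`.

Vacating (1,5). Empty cells in order:
  (1,1): 0/2 same-type → still unsatisfied.
  (2,5): 1/2 same-type → satisfied — stop here.

(2,5)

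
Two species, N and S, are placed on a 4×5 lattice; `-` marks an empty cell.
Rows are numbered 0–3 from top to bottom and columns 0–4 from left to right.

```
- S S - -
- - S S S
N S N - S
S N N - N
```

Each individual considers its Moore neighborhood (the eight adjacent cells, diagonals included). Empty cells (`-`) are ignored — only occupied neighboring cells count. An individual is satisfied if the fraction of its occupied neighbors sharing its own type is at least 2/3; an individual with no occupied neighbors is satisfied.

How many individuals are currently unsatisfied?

6

(0,1)S 2/2 ✓
(0,2)S 3/3 ✓
(1,2)S 4/5 ✓
(1,3)S 4/5 ✓
(1,4)S 2/2 ✓
(2,0)N 1/3 ✗
(2,1)S 2/6 ✗
(2,2)N 2/5 ✗
(2,4)S 2/3 ✓
(3,0)S 1/3 ✗
(3,1)N 3/5 ✗
(3,2)N 2/3 ✓
(3,4)N 0/1 ✗
Unsatisfied: (2,0), (2,1), (2,2), (3,0), (3,1), (3,4) — 6 in total.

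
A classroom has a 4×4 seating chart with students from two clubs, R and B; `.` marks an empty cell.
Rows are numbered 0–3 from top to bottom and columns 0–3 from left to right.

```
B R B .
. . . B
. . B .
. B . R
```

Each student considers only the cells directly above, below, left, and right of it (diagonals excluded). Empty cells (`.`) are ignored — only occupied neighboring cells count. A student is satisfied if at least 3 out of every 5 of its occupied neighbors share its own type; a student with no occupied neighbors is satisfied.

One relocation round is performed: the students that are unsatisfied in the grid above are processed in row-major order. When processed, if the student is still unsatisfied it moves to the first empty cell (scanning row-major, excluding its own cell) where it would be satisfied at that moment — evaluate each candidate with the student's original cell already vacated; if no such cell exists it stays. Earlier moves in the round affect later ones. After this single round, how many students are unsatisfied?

0

Initially unsatisfied (in order): (0,0), (0,1), (0,2).
  (0,0) → (0,3).
  (0,1) → (0,0).
  (0,2): now satisfied by earlier moves; stays.
Resulting grid:
R . B B
. . . B
. . B .
. B . R
All satisfied now.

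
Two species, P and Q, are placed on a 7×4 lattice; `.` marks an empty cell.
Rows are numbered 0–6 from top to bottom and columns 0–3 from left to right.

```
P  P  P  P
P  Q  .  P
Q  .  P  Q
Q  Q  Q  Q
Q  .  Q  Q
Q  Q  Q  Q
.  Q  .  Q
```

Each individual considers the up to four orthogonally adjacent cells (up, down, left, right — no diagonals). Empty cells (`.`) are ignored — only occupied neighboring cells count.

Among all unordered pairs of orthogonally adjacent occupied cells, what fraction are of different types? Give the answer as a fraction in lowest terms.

3/14

Scan each occupied cell's neighbors to the right and below so each pair is counted once.
Row 0: P(0,0)–P(0,1)= P(0,0)–P(1,0)= P(0,1)–P(0,2)= P(0,1)–Q(1,1)≠ P(0,2)–P(0,3)= P(0,3)–P(1,3)=  → 1/6 unlike.
Row 1: P(1,0)–Q(1,1)≠ P(1,0)–Q(2,0)≠ P(1,3)–Q(2,3)≠  → 3/3 unlike.
Row 2: Q(2,0)–Q(3,0)= P(2,2)–Q(2,3)≠ P(2,2)–Q(3,2)≠ Q(2,3)–Q(3,3)=  → 2/4 unlike.
Row 3: Q(3,0)–Q(3,1)= Q(3,0)–Q(4,0)= Q(3,1)–Q(3,2)= Q(3,2)–Q(3,3)= Q(3,2)–Q(4,2)= Q(3,3)–Q(4,3)=  → 0/6 unlike.
Row 4: Q(4,0)–Q(5,0)= Q(4,2)–Q(4,3)= Q(4,2)–Q(5,2)= Q(4,3)–Q(5,3)=  → 0/4 unlike.
Row 5: Q(5,0)–Q(5,1)= Q(5,1)–Q(5,2)= Q(5,1)–Q(6,1)= Q(5,2)–Q(5,3)= Q(5,3)–Q(6,3)=  → 0/5 unlike.
Total adjacent occupied pairs: 28; unlike-type pairs: 6.
6/28 reduces to 3/14.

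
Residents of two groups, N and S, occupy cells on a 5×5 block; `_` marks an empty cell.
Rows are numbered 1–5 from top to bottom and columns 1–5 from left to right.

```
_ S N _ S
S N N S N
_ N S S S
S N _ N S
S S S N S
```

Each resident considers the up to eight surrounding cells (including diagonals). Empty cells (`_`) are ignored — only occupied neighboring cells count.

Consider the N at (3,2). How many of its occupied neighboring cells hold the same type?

Occupied neighbors of (3,2): (2,1)=S, (2,2)=N, (2,3)=N, (3,3)=S, (4,1)=S, (4,2)=N.
Same type (N): 3 of 6.

3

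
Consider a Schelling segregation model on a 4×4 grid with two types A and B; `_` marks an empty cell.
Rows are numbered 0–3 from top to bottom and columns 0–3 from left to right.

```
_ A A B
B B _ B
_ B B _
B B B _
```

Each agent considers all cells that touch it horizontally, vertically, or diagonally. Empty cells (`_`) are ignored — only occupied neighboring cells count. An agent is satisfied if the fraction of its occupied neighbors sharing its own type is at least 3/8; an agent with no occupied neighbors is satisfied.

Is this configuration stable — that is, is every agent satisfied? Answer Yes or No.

No

Row 0: (0,1)A 1/3 unhappy · (0,2)A 1/4 unhappy · (0,3)B 1/2 ok
Row 1: (1,0)B 2/3 ok · (1,1)B 3/5 ok · (1,3)B 2/3 ok
Row 2: (2,1)B 6/6 ok · (2,2)B 5/5 ok
Row 3: (3,0)B 2/2 ok · (3,1)B 4/4 ok · (3,2)B 3/3 ok
For instance (0,1) has only 1/3 same-type neighbors, below 3/8.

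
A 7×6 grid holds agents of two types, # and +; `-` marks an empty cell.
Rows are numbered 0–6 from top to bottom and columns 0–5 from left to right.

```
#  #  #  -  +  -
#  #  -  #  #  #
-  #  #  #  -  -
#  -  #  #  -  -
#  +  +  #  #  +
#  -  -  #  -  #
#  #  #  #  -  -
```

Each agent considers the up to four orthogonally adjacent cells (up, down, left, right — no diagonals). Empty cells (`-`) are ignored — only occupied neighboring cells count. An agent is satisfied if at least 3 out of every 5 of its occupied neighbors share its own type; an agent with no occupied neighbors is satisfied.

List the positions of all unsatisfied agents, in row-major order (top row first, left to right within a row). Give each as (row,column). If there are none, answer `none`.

Row 0: (0,0)# 2/2 ok · (0,1)# 3/3 ok · (0,2)# 1/1 ok · (0,4)+ 0/1 unhappy
Row 1: (1,0)# 2/2 ok · (1,1)# 3/3 ok · (1,3)# 2/2 ok · (1,4)# 2/3 ok · (1,5)# 1/1 ok
Row 2: (2,1)# 2/2 ok · (2,2)# 3/3 ok · (2,3)# 3/3 ok
Row 3: (3,0)# 1/1 ok · (3,2)# 2/3 ok · (3,3)# 3/3 ok
Row 4: (4,0)# 2/3 ok · (4,1)+ 1/2 unhappy · (4,2)+ 1/3 unhappy · (4,3)# 3/4 ok · (4,4)# 1/2 unhappy · (4,5)+ 0/2 unhappy
Row 5: (5,0)# 2/2 ok · (5,3)# 2/2 ok · (5,5)# 0/1 unhappy
Row 6: (6,0)# 2/2 ok · (6,1)# 2/2 ok · (6,2)# 2/2 ok · (6,3)# 2/2 ok

(0,4), (4,1), (4,2), (4,4), (4,5), (5,5)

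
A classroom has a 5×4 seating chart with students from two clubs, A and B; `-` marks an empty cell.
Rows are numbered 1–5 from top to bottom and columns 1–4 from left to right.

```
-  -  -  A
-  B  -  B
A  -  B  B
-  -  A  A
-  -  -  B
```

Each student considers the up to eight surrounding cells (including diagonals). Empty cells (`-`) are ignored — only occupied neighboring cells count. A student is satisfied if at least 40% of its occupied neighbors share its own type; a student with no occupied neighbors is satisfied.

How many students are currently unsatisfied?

(1,4)A 0/1 ✗
(2,2)B 1/2 ✓
(2,4)B 2/3 ✓
(3,1)A 0/1 ✗
(3,3)B 3/5 ✓
(3,4)B 2/4 ✓
(4,3)A 1/4 ✗
(4,4)A 1/4 ✗
(5,4)B 0/2 ✗
Unsatisfied: (1,4), (3,1), (4,3), (4,4), (5,4) — 5 in total.

5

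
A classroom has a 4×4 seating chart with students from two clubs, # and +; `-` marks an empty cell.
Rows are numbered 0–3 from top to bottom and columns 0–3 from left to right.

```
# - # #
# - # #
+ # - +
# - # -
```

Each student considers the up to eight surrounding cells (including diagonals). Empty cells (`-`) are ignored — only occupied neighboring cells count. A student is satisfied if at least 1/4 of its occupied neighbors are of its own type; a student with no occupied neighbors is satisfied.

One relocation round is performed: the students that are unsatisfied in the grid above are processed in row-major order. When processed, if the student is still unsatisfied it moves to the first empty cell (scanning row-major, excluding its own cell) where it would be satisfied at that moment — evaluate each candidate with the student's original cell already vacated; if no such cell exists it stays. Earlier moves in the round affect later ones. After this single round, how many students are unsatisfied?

0

Initially unsatisfied (in order): (2,0), (2,3).
  (2,0) → (3,3).
  (2,3): now satisfied by earlier moves; stays.
Resulting grid:
# - # #
# - # #
- # - +
# - # +
All satisfied now.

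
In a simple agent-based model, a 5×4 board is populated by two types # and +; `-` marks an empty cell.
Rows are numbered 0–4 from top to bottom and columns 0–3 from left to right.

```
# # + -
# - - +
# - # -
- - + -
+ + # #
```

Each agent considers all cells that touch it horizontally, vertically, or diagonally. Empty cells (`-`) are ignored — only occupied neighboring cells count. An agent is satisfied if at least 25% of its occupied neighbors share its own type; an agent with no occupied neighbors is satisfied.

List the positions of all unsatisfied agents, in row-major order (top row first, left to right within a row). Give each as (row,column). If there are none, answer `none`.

(0,0)# 2/2 ✓
(0,1)# 2/3 ✓
(0,2)+ 1/2 ✓
(1,0)# 3/3 ✓
(1,3)+ 1/2 ✓
(2,0)# 1/1 ✓
(2,2)# 0/2 ✗
(3,2)+ 1/4 ✓
(4,0)+ 1/1 ✓
(4,1)+ 2/3 ✓
(4,2)# 1/3 ✓
(4,3)# 1/2 ✓

(2,2)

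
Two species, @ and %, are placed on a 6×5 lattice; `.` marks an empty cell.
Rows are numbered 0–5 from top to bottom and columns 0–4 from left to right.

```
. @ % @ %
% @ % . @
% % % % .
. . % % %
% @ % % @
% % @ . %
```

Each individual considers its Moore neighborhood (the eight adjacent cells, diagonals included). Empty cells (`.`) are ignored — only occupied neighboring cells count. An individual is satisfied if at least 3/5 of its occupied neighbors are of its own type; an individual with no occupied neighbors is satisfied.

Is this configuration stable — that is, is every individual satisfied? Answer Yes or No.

Row 0: (0,1)@ 1/4 unhappy · (0,2)% 1/4 unhappy · (0,3)@ 1/4 unhappy · (0,4)% 0/2 unhappy
Row 1: (1,0)% 2/4 unhappy · (1,1)@ 1/7 unhappy · (1,2)% 4/7 unhappy · (1,4)@ 1/3 unhappy
Row 2: (2,0)% 2/3 ok · (2,1)% 5/6 ok · (2,2)% 5/6 ok · (2,3)% 5/6 ok
Row 3: (3,2)% 6/7 ok · (3,3)% 6/7 ok · (3,4)% 3/4 ok
Row 4: (4,0)% 2/3 ok · (4,1)@ 1/6 unhappy · (4,2)% 4/6 ok · (4,3)% 5/7 ok · (4,4)@ 0/4 unhappy
Row 5: (5,0)% 2/3 ok · (5,1)% 3/5 ok · (5,2)@ 1/4 unhappy · (5,4)% 1/2 unhappy
For instance (0,1) has only 1/4 same-type neighbors, below 3/5.

No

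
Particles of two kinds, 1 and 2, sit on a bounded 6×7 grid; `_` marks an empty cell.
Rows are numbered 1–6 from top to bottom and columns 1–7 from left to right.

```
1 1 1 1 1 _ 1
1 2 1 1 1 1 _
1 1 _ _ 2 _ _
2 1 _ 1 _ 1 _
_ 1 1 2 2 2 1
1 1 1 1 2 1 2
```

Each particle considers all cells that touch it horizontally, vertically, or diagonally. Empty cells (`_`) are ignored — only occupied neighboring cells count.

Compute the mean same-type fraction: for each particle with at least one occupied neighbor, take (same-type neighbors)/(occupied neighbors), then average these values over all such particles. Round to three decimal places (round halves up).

(1,1)1 2/3
(1,2)1 4/5
(1,3)1 4/5
(1,4)1 5/5
(1,5)1 4/4
(1,7)1 1/1
(2,1)1 4/5
(2,2)2 0/7
(2,3)1 5/6
(2,4)1 5/6
(2,5)1 4/5
(2,6)1 3/4
(3,1)1 3/5
(3,2)1 4/6
(3,5)2 0/5
(4,1)2 0/4
(4,2)1 4/5
(4,4)1 1/4
(4,6)1 1/4
(5,2)1 5/6
(5,3)1 6/7
(5,4)2 2/6
(5,5)2 3/7
(5,6)2 3/6
(5,7)1 2/4
(6,1)1 2/2
(6,2)1 4/4
(6,3)1 4/5
(6,4)1 2/5
(6,5)2 3/5
(6,6)1 1/5
(6,7)2 1/3
Sum over 32 particles: 2/3 + 4/5 + 4/5 + 5/5 + 4/4 + 1/1 + 4/5 + 0/7 + 5/6 + 5/6 + 4/5 + 3/4 + 3/5 + 4/6 + 0/5 + 0/4 + 4/5 + 1/4 + 1/4 + 5/6 + 6/7 + 2/6 + 3/7 + 3/6 + 2/4 + 2/2 + 4/4 + 4/5 + 2/5 + 3/5 + 1/5 + 1/3 = 2749/140; mean = 2749/140 ÷ 32 = 2749/4480 = 0.613616… → 0.614.

0.614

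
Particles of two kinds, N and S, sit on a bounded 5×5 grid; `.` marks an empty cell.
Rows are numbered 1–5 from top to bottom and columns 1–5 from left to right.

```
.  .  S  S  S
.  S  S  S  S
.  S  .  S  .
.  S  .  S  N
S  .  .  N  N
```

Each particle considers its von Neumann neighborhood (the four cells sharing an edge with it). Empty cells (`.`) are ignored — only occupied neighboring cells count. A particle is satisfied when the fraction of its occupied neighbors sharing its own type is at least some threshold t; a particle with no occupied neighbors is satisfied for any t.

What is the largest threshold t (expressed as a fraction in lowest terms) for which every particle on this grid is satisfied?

1/3

(1,3)S 2/2
(1,4)S 3/3
(1,5)S 2/2
(2,2)S 2/2
(2,3)S 3/3
(2,4)S 4/4
(2,5)S 2/2
(3,2)S 2/2
(3,4)S 2/2
(4,2)S 1/1
(4,4)S 1/3
(4,5)N 1/2
(5,1)S — no occupied neighbors
(5,4)N 1/2
(5,5)N 2/2
The smallest same-type fraction is 1/3 at (4,4), which reduces to 1/3. Any threshold above that leaves this particle unsatisfied.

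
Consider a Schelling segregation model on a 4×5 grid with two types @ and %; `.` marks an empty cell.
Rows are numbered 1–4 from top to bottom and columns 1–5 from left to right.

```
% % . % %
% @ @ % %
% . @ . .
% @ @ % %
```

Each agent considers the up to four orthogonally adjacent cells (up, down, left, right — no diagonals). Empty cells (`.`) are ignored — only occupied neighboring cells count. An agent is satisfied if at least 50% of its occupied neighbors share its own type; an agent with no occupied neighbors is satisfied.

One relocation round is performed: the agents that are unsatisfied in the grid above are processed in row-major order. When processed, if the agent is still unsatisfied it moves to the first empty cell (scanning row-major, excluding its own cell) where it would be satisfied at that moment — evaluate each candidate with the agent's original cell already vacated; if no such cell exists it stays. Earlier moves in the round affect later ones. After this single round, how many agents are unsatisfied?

0

Initially unsatisfied (in order): (2,2).
  (2,2) → (3,2).
Resulting grid:
% % . % %
% . @ % %
% @ @ . .
% @ @ % %
All satisfied now.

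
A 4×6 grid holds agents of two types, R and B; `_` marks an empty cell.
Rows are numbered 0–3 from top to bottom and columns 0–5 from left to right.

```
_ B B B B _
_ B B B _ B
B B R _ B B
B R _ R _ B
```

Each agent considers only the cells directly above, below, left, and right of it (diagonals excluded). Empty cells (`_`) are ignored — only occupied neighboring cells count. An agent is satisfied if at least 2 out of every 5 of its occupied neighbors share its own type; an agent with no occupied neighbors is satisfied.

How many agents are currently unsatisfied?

2

(0,1)B 2/2 ok
(0,2)B 3/3 ok
(0,3)B 3/3 ok
(0,4)B 1/1 ok
(1,1)B 3/3 ok
(1,2)B 3/4 ok
(1,3)B 2/2 ok
(1,5)B 1/1 ok
(2,0)B 2/2 ok
(2,1)B 2/4 ok
(2,2)R 0/2 unhappy
(2,4)B 1/1 ok
(2,5)B 3/3 ok
(3,0)B 1/2 ok
(3,1)R 0/2 unhappy
(3,3)R 0/0 ok
(3,5)B 1/1 ok
Unsatisfied: (2,2), (3,1) — 2 in total.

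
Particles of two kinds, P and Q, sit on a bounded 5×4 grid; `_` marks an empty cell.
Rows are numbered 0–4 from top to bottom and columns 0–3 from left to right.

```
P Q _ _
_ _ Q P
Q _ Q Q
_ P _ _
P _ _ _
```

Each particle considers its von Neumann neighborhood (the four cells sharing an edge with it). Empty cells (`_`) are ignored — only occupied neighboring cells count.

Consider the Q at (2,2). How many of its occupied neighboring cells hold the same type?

2

Occupied neighbors of (2,2): (1,2)=Q, (2,3)=Q.
Same type (Q): 2 of 2.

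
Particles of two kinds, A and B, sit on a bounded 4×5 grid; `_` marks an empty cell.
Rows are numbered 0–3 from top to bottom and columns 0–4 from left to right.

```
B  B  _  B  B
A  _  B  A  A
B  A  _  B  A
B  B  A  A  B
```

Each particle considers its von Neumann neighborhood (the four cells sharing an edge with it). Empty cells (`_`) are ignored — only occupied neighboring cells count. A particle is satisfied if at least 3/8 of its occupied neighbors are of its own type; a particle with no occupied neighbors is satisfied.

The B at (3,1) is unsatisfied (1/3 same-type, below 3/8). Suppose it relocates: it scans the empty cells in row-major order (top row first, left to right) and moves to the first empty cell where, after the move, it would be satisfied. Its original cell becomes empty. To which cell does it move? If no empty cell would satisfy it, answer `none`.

(0,2)

Vacating (3,1). Empty cells in order:
  (0,2): 3/3 same-type → satisfied — stop here.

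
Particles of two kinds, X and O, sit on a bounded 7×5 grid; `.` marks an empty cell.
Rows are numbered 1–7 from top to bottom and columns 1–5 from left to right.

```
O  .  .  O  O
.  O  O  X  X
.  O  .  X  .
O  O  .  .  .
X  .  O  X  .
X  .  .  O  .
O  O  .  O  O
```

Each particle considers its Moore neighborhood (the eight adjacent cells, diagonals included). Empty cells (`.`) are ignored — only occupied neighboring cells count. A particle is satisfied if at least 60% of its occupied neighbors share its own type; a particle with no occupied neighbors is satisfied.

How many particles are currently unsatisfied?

9

(1,1)O 1/1 ok
(1,4)O 2/4 unhappy
(1,5)O 1/3 unhappy
(2,2)O 3/3 ok
(2,3)O 3/5 ok
(2,4)X 2/5 unhappy
(2,5)X 2/4 unhappy
(3,2)O 4/4 ok
(3,4)X 2/3 ok
(4,1)O 2/3 ok
(4,2)O 3/4 ok
(5,1)X 1/3 unhappy
(5,3)O 2/3 ok
(5,4)X 0/2 unhappy
(6,1)X 1/3 unhappy
(6,4)O 3/4 ok
(7,1)O 1/2 unhappy
(7,2)O 1/2 unhappy
(7,4)O 2/2 ok
(7,5)O 2/2 ok
Unsatisfied: (1,4), (1,5), (2,4), (2,5), (5,1), (5,4), (6,1), (7,1), (7,2) — 9 in total.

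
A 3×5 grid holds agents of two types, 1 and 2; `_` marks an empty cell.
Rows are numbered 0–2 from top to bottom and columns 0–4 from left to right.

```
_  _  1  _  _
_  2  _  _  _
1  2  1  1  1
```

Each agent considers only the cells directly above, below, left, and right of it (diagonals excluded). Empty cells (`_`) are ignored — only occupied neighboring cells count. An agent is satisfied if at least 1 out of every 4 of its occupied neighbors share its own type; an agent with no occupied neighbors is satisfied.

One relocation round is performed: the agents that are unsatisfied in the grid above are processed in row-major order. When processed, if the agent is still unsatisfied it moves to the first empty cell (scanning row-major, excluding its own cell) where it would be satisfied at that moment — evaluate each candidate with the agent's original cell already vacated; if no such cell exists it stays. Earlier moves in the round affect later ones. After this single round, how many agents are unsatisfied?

Initially unsatisfied (in order): (2,0).
  (2,0) → (0,0).
Resulting grid:
1 _ 1 _ _
_ 2 _ _ _
_ 2 1 1 1
All satisfied now.

0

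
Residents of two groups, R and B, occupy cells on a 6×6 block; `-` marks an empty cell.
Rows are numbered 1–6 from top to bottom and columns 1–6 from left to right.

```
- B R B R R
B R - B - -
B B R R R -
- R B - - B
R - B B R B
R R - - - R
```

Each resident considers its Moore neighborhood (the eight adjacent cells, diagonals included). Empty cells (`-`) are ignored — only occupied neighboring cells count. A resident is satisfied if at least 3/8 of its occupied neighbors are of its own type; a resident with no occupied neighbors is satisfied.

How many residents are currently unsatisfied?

11

Row 1: (1,2)B 1/3 not · (1,3)R 1/4 not · (1,4)B 1/3 not · (1,5)R 1/3 not · (1,6)R 1/1 satisfied
Row 2: (2,1)B 3/4 satisfied · (2,2)R 2/6 not · (2,4)B 1/6 not
Row 3: (3,1)B 2/4 satisfied · (3,2)B 3/6 satisfied · (3,3)R 3/6 satisfied · (3,4)R 2/4 satisfied · (3,5)R 1/3 not
Row 4: (4,2)R 2/6 not · (4,3)B 3/6 satisfied · (4,6)B 1/3 not
Row 5: (5,1)R 3/3 satisfied · (5,3)B 2/4 satisfied · (5,4)B 2/3 satisfied · (5,5)R 1/4 not · (5,6)B 1/3 not
Row 6: (6,1)R 2/2 satisfied · (6,2)R 2/3 satisfied · (6,6)R 1/2 satisfied
Unsatisfied: (1,2), (1,3), (1,4), (1,5), (2,2), (2,4), (3,5), (4,2), (4,6), (5,5), (5,6) — 11 in total.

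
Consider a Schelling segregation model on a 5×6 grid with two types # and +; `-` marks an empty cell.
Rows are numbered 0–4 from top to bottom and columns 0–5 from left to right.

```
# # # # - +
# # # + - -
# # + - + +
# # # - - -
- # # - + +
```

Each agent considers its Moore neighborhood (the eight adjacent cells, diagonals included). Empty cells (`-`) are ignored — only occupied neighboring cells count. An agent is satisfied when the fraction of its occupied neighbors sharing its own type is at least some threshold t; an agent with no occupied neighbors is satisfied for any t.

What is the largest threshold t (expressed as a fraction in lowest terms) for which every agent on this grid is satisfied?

1/6

(0,0)# 3/3
(0,1)# 5/5
(0,2)# 4/5
(0,3)# 2/3
(0,5)+ — no occupied neighbors
(1,0)# 5/5
(1,1)# 7/8
(1,2)# 5/7
(1,3)+ 2/5
(2,0)# 5/5
(2,1)# 7/8
(2,2)+ 1/6
(2,4)+ 2/2
(2,5)+ 1/1
(3,0)# 4/4
(3,1)# 6/7
(3,2)# 4/5
(4,1)# 4/4
(4,2)# 3/3
(4,4)+ 1/1
(4,5)+ 1/1
The smallest same-type fraction is 1/6 at (2,2), which reduces to 1/6. Any threshold above that leaves this agent unsatisfied.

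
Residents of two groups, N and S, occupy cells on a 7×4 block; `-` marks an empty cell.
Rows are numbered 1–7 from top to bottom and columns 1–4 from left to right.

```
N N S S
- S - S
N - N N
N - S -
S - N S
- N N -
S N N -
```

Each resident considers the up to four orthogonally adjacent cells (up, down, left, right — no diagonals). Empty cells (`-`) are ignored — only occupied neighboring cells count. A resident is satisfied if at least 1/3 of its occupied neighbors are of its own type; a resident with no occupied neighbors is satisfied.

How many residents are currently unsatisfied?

5

Row 1: (1,1)N 1/1 ✓ · (1,2)N 1/3 ✓ · (1,3)S 1/2 ✓ · (1,4)S 2/2 ✓
Row 2: (2,2)S 0/1 ✗ · (2,4)S 1/2 ✓
Row 3: (3,1)N 1/1 ✓ · (3,3)N 1/2 ✓ · (3,4)N 1/2 ✓
Row 4: (4,1)N 1/2 ✓ · (4,3)S 0/2 ✗
Row 5: (5,1)S 0/1 ✗ · (5,3)N 1/3 ✓ · (5,4)S 0/1 ✗
Row 6: (6,2)N 2/2 ✓ · (6,3)N 3/3 ✓
Row 7: (7,1)S 0/1 ✗ · (7,2)N 2/3 ✓ · (7,3)N 2/2 ✓
Unsatisfied: (2,2), (4,3), (5,1), (5,4), (7,1) — 5 in total.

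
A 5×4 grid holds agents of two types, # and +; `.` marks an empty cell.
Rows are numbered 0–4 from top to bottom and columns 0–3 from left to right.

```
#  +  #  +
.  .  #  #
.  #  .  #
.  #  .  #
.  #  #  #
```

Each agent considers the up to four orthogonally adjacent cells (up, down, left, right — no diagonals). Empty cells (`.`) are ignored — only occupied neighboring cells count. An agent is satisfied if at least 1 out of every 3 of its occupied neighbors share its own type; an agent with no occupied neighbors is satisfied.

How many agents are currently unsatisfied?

3

Row 0: (0,0)# 0/1 ✗ · (0,1)+ 0/2 ✗ · (0,2)# 1/3 ✓ · (0,3)+ 0/2 ✗
Row 1: (1,2)# 2/2 ✓ · (1,3)# 2/3 ✓
Row 2: (2,1)# 1/1 ✓ · (2,3)# 2/2 ✓
Row 3: (3,1)# 2/2 ✓ · (3,3)# 2/2 ✓
Row 4: (4,1)# 2/2 ✓ · (4,2)# 2/2 ✓ · (4,3)# 2/2 ✓
Unsatisfied: (0,0), (0,1), (0,3) — 3 in total.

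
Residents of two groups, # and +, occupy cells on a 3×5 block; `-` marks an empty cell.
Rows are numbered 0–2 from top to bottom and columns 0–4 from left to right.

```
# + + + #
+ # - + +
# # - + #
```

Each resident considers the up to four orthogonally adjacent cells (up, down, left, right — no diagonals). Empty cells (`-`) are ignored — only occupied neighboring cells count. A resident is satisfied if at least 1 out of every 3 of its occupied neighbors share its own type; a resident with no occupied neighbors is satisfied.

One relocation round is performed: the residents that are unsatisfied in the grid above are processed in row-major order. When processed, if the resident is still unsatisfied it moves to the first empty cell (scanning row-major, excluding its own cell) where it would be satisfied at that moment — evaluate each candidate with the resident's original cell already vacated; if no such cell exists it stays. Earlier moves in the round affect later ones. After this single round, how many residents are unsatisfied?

Initially unsatisfied (in order): (0,0), (0,4), (1,0), (2,4).
  (0,0) → (1,2).
  (0,4) → (2,2).
  (1,0) → (0,0).
  (2,4) → (1,0).
Resulting grid:
+ + + + -
# # # + +
# # # + -
All satisfied now.

0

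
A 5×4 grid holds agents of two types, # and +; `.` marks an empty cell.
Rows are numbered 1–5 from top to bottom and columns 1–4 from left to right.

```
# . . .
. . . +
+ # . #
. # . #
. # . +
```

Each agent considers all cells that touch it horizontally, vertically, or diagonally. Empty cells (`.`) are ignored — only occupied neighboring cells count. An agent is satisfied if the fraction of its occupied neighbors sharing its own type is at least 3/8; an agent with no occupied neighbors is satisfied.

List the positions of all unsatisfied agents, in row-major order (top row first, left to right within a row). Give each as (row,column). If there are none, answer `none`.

Row 1: (1,1)# 0/0 ✓
Row 2: (2,4)+ 0/1 ✗
Row 3: (3,1)+ 0/2 ✗ · (3,2)# 1/2 ✓ · (3,4)# 1/2 ✓
Row 4: (4,2)# 2/3 ✓ · (4,4)# 1/2 ✓
Row 5: (5,2)# 1/1 ✓ · (5,4)+ 0/1 ✗

(2,4), (3,1), (5,4)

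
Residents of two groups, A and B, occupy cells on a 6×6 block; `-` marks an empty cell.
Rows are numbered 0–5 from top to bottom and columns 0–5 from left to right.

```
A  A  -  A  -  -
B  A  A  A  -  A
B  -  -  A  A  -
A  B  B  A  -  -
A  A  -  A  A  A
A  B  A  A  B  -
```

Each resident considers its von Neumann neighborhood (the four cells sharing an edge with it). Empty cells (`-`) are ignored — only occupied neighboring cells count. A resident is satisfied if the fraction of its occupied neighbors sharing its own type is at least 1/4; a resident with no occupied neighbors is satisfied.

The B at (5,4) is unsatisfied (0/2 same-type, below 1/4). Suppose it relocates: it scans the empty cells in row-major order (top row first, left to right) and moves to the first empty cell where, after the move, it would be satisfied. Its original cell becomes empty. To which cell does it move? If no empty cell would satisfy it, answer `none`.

(2,1)

Vacating (5,4). Empty cells in order:
  (0,2): 0/3 same-type → still unsatisfied.
  (0,4): 0/1 same-type → still unsatisfied.
  (0,5): 0/1 same-type → still unsatisfied.
  (1,4): 0/3 same-type → still unsatisfied.
  (2,1): 2/3 same-type → satisfied — stop here.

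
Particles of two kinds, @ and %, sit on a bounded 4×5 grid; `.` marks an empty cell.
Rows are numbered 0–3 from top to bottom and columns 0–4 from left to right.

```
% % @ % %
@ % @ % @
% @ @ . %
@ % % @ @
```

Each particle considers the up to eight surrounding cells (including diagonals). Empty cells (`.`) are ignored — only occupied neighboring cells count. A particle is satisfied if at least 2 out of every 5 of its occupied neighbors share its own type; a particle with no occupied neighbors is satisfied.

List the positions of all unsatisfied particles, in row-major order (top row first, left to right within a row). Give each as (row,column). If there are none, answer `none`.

(0,0)% 2/3 satisfied
(0,1)% 2/5 satisfied
(0,2)@ 1/5 not
(0,3)% 2/5 satisfied
(0,4)% 2/3 satisfied
(1,0)@ 1/5 not
(1,1)% 3/8 not
(1,2)@ 3/7 satisfied
(1,3)% 3/7 satisfied
(1,4)@ 0/4 not
(2,0)% 2/5 satisfied
(2,1)@ 4/8 satisfied
(2,2)@ 3/7 satisfied
(2,4)% 1/4 not
(3,0)@ 1/3 not
(3,1)% 2/5 satisfied
(3,2)% 1/4 not
(3,3)@ 2/4 satisfied
(3,4)@ 1/2 satisfied

(0,2), (1,0), (1,1), (1,4), (2,4), (3,0), (3,2)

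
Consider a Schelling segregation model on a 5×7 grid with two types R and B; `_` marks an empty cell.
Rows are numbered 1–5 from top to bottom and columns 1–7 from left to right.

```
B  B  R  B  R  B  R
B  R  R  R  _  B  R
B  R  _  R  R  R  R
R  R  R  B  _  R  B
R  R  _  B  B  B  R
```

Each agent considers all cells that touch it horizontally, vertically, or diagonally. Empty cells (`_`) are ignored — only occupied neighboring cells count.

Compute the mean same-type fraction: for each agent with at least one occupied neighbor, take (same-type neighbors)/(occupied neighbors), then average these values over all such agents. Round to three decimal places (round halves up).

0.554

(1,1)B 2/3
(1,2)B 2/5
(1,3)R 3/5
(1,4)B 0/4
(1,5)R 1/4
(1,6)B 1/4
(1,7)R 1/3
(2,1)B 3/5
(2,2)R 3/7
(2,3)R 5/7
(2,4)R 5/6
(2,6)B 1/7
(2,7)R 3/5
(3,1)B 1/5
(3,2)R 5/7
(3,4)R 4/5
(3,5)R 4/6
(3,6)R 4/6
(3,7)R 3/5
(4,1)R 4/5
(4,2)R 5/6
(4,3)R 4/6
(4,4)B 2/5
(4,6)R 4/7
(4,7)B 1/5
(5,1)R 3/3
(5,2)R 4/4
(5,4)B 2/3
(5,5)B 3/4
(5,6)B 2/4
(5,7)R 1/3
Sum over 31 agents: 2/3 + 2/5 + 3/5 + 0/4 + 1/4 + 1/4 + 1/3 + 3/5 + 3/7 + 5/7 + 5/6 + 1/7 + 3/5 + 1/5 + 5/7 + 4/5 + 4/6 + 4/6 + 3/5 + 4/5 + 5/6 + 4/6 + 2/5 + 4/7 + 1/5 + 3/3 + 4/4 + 2/3 + 3/4 + 2/4 + 1/3 = 7219/420; mean = 7219/420 ÷ 31 = 7219/13020 = 0.554454… → 0.554.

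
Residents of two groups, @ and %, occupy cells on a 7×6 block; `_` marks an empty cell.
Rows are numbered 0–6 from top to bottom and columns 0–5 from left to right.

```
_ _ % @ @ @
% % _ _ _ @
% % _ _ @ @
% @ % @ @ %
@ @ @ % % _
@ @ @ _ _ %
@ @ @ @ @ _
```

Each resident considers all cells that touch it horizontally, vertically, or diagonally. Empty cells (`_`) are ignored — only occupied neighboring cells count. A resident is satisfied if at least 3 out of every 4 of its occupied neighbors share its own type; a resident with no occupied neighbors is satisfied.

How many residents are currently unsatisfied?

13

Row 0: (0,2)% 1/2 not · (0,3)@ 1/2 not · (0,4)@ 3/3 satisfied · (0,5)@ 2/2 satisfied
Row 1: (1,0)% 3/3 satisfied · (1,1)% 4/4 satisfied · (1,5)@ 4/4 satisfied
Row 2: (2,0)% 4/5 satisfied · (2,1)% 5/6 satisfied · (2,4)@ 4/5 satisfied · (2,5)@ 3/4 satisfied
Row 3: (3,0)% 2/5 not · (3,1)@ 3/7 not · (3,2)% 2/6 not · (3,3)@ 3/6 not · (3,4)@ 3/6 not · (3,5)% 1/4 not
Row 4: (4,0)@ 4/5 satisfied · (4,1)@ 6/8 satisfied · (4,2)@ 5/7 not · (4,3)% 2/6 not · (4,4)% 3/5 not
Row 5: (5,0)@ 5/5 satisfied · (5,1)@ 8/8 satisfied · (5,2)@ 6/7 satisfied · (5,5)% 1/2 not
Row 6: (6,0)@ 3/3 satisfied · (6,1)@ 5/5 satisfied · (6,2)@ 4/4 satisfied · (6,3)@ 3/3 satisfied · (6,4)@ 1/2 not
Unsatisfied: (0,2), (0,3), (3,0), (3,1), (3,2), (3,3), (3,4), (3,5), (4,2), (4,3), (4,4), (5,5), (6,4) — 13 in total.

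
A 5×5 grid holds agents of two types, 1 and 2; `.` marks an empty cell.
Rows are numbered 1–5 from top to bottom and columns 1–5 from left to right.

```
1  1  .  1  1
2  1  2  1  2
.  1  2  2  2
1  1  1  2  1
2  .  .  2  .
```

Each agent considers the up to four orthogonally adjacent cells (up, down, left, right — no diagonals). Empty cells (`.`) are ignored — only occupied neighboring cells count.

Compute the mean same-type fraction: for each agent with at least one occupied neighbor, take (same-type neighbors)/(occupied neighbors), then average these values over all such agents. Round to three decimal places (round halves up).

Row 1: (1,1)1 1/2 · (1,2)1 2/2 · (1,4)1 2/2 · (1,5)1 1/2
Row 2: (2,1)2 0/2 · (2,2)1 2/4 · (2,3)2 1/3 · (2,4)1 1/4 · (2,5)2 1/3
Row 3: (3,2)1 2/3 · (3,3)2 2/4 · (3,4)2 3/4 · (3,5)2 2/3
Row 4: (4,1)1 1/2 · (4,2)1 3/3 · (4,3)1 1/3 · (4,4)2 2/4 · (4,5)1 0/2
Row 5: (5,1)2 0/1 · (5,4)2 1/1
Sum over 20 agents: 1/2 + 2/2 + 2/2 + 1/2 + 0/2 + 2/4 + 1/3 + 1/4 + 1/3 + 2/3 + 2/4 + 3/4 + 2/3 + 1/2 + 3/3 + 1/3 + 2/4 + 0/2 + 0/1 + 1/1 = 31/3; mean = 31/3 ÷ 20 = 31/60 = 0.516666… → 0.517.

0.517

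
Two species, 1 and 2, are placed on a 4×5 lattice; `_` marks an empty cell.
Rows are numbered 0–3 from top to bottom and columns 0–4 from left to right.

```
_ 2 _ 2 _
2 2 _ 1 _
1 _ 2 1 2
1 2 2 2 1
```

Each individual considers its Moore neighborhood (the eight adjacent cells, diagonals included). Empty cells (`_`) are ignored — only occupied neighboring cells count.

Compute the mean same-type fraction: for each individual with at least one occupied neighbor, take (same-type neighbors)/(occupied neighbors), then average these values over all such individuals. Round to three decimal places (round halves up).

Row 0: (0,1)2 2/2 · (0,3)2 0/1
Row 1: (1,0)2 2/3 · (1,1)2 3/4 · (1,3)1 1/4
Row 2: (2,0)1 1/4 · (2,2)2 4/6 · (2,3)1 2/6 · (2,4)2 1/4
Row 3: (3,0)1 1/2 · (3,1)2 2/4 · (3,2)2 3/4 · (3,3)2 3/5 · (3,4)1 1/3
Sum over 14 individuals: 2/2 + 0/1 + 2/3 + 3/4 + 1/4 + 1/4 + 4/6 + 2/6 + 1/4 + 1/2 + 2/4 + 3/4 + 3/5 + 1/3 = 137/20; mean = 137/20 ÷ 14 = 137/280 = 0.489285… → 0.489.

0.489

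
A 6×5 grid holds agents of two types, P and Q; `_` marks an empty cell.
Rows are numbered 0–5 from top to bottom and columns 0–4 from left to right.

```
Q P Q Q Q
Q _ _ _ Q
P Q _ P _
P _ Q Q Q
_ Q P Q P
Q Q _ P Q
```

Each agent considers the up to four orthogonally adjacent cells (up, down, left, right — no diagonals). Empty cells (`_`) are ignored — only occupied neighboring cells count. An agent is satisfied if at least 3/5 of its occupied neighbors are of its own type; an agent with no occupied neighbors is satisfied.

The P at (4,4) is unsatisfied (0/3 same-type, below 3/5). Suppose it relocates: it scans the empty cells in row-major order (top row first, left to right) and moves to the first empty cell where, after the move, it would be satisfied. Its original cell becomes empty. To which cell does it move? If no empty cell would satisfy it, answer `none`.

Vacating (4,4). Empty cells in order:
  (1,1): 1/3 same-type → still unsatisfied.
  (1,2): 0/1 same-type → still unsatisfied.
  (1,3): 1/3 same-type → still unsatisfied.
  (2,2): 1/3 same-type → still unsatisfied.
  (2,4): 1/3 same-type → still unsatisfied.
  (3,1): 1/4 same-type → still unsatisfied.
  (4,0): 1/3 same-type → still unsatisfied.
  (5,2): 2/3 same-type → satisfied — stop here.

(5,2)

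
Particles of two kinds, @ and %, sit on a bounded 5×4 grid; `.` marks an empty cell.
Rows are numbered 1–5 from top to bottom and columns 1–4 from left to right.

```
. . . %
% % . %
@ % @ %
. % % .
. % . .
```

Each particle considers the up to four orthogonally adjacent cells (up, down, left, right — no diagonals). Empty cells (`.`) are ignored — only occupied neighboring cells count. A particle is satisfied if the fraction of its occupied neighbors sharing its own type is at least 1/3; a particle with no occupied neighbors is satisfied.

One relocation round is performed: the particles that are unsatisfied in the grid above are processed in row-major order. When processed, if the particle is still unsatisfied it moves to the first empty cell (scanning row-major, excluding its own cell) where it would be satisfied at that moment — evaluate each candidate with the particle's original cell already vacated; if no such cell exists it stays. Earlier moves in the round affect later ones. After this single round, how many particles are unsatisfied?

0

Initially unsatisfied (in order): (3,1), (3,3).
  (3,1) → (2,3).
  (3,3) → (1,3).
Resulting grid:
. . @ %
% % @ %
. % . %
. % % .
. % . .
All satisfied now.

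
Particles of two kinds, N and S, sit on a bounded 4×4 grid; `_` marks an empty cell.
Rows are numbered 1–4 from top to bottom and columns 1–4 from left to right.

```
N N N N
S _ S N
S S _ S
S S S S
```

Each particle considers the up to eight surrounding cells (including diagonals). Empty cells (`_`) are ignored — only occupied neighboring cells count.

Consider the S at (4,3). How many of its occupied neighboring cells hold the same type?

4

Occupied neighbors of (4,3): (3,2)=S, (3,4)=S, (4,2)=S, (4,4)=S.
Same type (S): 4 of 4.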